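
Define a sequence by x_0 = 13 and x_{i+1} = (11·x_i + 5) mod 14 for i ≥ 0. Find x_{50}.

9

x_0 = 13,  x_1 = 8,  x_2 = 9,  x_3 = 6,  x_4 = 1,  x_5 = 2,  x_6 = 13.
Since x_6 = x_0 = 13, the sequence is periodic with period 6.
So x_{50} = x_{0 + ((50-0) mod 6)} = x_2 = 9.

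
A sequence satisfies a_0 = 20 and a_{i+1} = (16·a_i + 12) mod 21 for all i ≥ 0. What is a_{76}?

We have a_0 = 20; a_1 = 17; a_2 = 11; a_3 = 20.
Since a_3 = a_0 = 20, the sequence is periodic with period 3.
So a_{76} = a_{0 + ((76-0) mod 3)} = a_1 = 17.

17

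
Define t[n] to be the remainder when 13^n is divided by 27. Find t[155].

We have t[1] = 13,  t[2] = 7,  t[3] = 10,  t[4] = 22,  t[5] = 16,  t[6] = 19,  t[7] = 4,  t[8] = 25,  t[9] = 1,  t[10] = 13.
The sequence repeats with period 9.
(155 - 1) mod 9 = 1, so t[155] = t[2] = 7.

7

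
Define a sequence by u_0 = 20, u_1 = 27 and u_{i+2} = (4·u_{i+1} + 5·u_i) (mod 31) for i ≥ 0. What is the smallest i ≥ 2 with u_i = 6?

3

Listing terms: u_0 = 20, u_1 = 27, u_2 = 22, u_3 = 6, u_4 = 10, u_5 = 8, u_6 = 20, u_7 = 27.
The sequence repeats with period 6.
The value 6 first appears (with i ≥ 2) at u_3.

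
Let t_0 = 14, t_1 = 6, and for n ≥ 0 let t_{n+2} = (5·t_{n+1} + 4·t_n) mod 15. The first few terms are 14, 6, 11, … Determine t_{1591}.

Listing terms: t_0 = 14,  t_1 = 6,  t_2 = 11,  t_3 = 4,  t_4 = 4,  t_5 = 6,  t_6 = 1,  t_7 = 14,  t_8 = 14,  t_9 = 6.
Since (t_8, t_9) = (t_0, t_1) = (14, 6) (two consecutive terms determine the rest), the sequence is periodic with period 8.
(1591 - 0) mod 8 = 7, so t_{1591} = t_7 = 14.

14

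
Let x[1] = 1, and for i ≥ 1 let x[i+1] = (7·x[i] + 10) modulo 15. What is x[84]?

Listing terms: x[1] = 1,  x[2] = 2,  x[3] = 9,  x[4] = 13,  x[5] = 11,  x[6] = 12,  x[7] = 4,  x[8] = 8,  x[9] = 6,  x[10] = 7,  x[11] = 14,  x[12] = 3,  x[13] = 1.
Since x[13] = x[1] = 1, the sequence is periodic with period 12.
So x[84] = x[1 + ((84-1) mod 12)] = x[12] = 3.

3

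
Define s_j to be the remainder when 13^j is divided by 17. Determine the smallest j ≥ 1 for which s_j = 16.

Listing terms: s_0 = 1, s_1 = 13, s_2 = 16, s_3 = 4, s_4 = 1.
The sequence repeats with period 4.
The value 16 first appears (with j ≥ 1) at s_2.

2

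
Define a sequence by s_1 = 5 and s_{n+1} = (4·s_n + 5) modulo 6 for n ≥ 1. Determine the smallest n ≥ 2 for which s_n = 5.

Listing terms: s_1 = 5, s_2 = 1, s_3 = 3, s_4 = 5.
The sequence repeats with period 3.
The value 5 next appears (with n ≥ 2) at s_4.

4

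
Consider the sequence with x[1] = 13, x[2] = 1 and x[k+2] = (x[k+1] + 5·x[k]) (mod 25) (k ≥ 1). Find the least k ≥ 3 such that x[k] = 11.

7

x[1] = 13, x[2] = 1, x[3] = 16, x[4] = 21, x[5] = 1, x[6] = 6, x[7] = 11, x[8] = 16, x[9] = 21.
Since (x[8], x[9]) = (x[3], x[4]) = (16, 21) (two consecutive terms determine the rest), the sequence is eventually periodic: after a pre-period of length 2 it cycles with period 5.
The value 11 first appears (with k ≥ 3) at x[7].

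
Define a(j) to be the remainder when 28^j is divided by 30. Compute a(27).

Computing terms: a(0) = 1,  a(1) = 28,  a(2) = 4,  a(3) = 22,  a(4) = 16,  a(5) = 28.
Since a(5) = a(1) = 28, the sequence is eventually periodic: after a pre-period of length 1 it cycles with period 4.
For j ≥ 1, a(j) depends only on (j - 1) mod 4. (27 - 1) mod 4 = 2, so a(27) = a(3) = 22.

22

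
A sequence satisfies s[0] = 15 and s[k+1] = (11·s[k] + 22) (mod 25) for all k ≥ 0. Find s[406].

Computing terms: s[0] = 15, s[1] = 12, s[2] = 4, s[3] = 16, s[4] = 23, s[5] = 0, s[6] = 22, s[7] = 14, s[8] = 1, s[9] = 8, s[10] = 10, s[11] = 7, s[12] = 24, s[13] = 11, s[14] = 18, s[15] = 20, s[16] = 17, s[17] = 9, s[18] = 21, s[19] = 3, s[20] = 5, s[21] = 2, s[22] = 19, s[23] = 6, s[24] = 13, s[25] = 15.
The sequence repeats with period 25.
(406 - 0) mod 25 = 6, so s[406] = s[6] = 22.

22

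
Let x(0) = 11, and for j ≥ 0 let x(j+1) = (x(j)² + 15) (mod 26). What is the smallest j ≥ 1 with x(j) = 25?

x(0) = 11,  x(1) = 6,  x(2) = 25,  x(3) = 16,  x(4) = 11.
The sequence repeats with period 4.
The value 25 first appears (with j ≥ 1) at x(2).

2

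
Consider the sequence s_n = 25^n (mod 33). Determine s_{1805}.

Computing terms: s_1 = 25; s_2 = 31; s_3 = 16; s_4 = 4; s_5 = 1; s_6 = 25.
The sequence repeats with period 5.
So s_{1805} = s_{1 + ((1805-1) mod 5)} = s_5 = 1.

1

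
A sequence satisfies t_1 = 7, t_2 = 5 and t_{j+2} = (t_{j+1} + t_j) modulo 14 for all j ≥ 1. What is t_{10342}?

11

Listing terms: t_1 = 7,  t_2 = 5,  t_3 = 12,  t_4 = 3,  t_5 = 1,  t_6 = 4,  t_7 = 5,  t_8 = 9,  t_9 = 0,  t_{10} = 9,  t_{11} = 9,  t_{12} = 4,  t_{13} = 13,  t_{14} = 3,  t_{15} = 2,  t_{16} = 5,  t_{17} = 7,  t_{18} = 12,  t_{19} = 5,  t_{20} = 3,  t_{21} = 8,  t_{22} = 11,  t_{23} = 5,  t_{24} = 2,  t_{25} = 7,  t_{26} = 9,  t_{27} = 2,  t_{28} = 11,  t_{29} = 13,  t_{30} = 10,  t_{31} = 9,  t_{32} = 5,  t_{33} = 0,  t_{34} = 5,  t_{35} = 5,  t_{36} = 10,  t_{37} = 1,  t_{38} = 11,  t_{39} = 12,  t_{40} = 9,  t_{41} = 7,  t_{42} = 2,  t_{43} = 9,  t_{44} = 11,  t_{45} = 6,  t_{46} = 3,  t_{47} = 9,  t_{48} = 12,  t_{49} = 7,  t_{50} = 5.
Since (t_{49}, t_{50}) = (t_1, t_2) = (7, 5) (two consecutive terms determine the rest), the sequence is periodic with period 48.
So t_{10342} = t_{1 + ((10342-1) mod 48)} = t_{22} = 11.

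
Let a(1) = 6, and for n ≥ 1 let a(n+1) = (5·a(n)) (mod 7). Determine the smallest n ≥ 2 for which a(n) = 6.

a(1) = 6, a(2) = 2, a(3) = 3, a(4) = 1, a(5) = 5, a(6) = 4, a(7) = 6.
Since a(7) = a(1) = 6, the sequence is periodic with period 6.
The value 6 next appears (with n ≥ 2) at a(7).

7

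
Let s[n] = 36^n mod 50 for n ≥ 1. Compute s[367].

46

Listing terms: s[1] = 36; s[2] = 46; s[3] = 6; s[4] = 16; s[5] = 26; s[6] = 36.
Since s[6] = s[1] = 36, the sequence is periodic with period 5.
So s[367] = s[1 + ((367-1) mod 5)] = s[2] = 46.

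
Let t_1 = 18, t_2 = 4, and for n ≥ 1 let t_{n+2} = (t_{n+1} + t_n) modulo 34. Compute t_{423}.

Computing terms: t_1 = 18; t_2 = 4; t_3 = 22; t_4 = 26; t_5 = 14; t_6 = 6; t_7 = 20; t_8 = 26; t_9 = 12; t_{10} = 4; t_{11} = 16; t_{12} = 20; t_{13} = 2; t_{14} = 22; t_{15} = 24; t_{16} = 12; t_{17} = 2; t_{18} = 14; t_{19} = 16; t_{20} = 30; t_{21} = 12; t_{22} = 8; t_{23} = 20; t_{24} = 28; t_{25} = 14; t_{26} = 8; t_{27} = 22; t_{28} = 30; t_{29} = 18; t_{30} = 14; t_{31} = 32; t_{32} = 12; t_{33} = 10; t_{34} = 22; t_{35} = 32; t_{36} = 20; t_{37} = 18; t_{38} = 4.
The sequence repeats with period 36.
So t_{423} = t_{1 + ((423-1) mod 36)} = t_{27} = 22.

22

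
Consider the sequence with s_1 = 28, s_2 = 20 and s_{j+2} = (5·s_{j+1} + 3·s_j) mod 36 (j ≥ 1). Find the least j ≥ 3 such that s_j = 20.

We have s_1 = 28; s_2 = 20; s_3 = 4; s_4 = 8; s_5 = 16; s_6 = 32; s_7 = 28; s_8 = 20.
Since (s_7, s_8) = (s_1, s_2) = (28, 20) (two consecutive terms determine the rest), the sequence is periodic with period 6.
The value 20 next appears (with j ≥ 3) at s_8.

8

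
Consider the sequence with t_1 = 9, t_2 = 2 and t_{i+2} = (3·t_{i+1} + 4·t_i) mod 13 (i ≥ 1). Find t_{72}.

10

We have t_1 = 9,  t_2 = 2,  t_3 = 3,  t_4 = 4,  t_5 = 11,  t_6 = 10,  t_7 = 9,  t_8 = 2.
Since (t_7, t_8) = (t_1, t_2) = (9, 2) (two consecutive terms determine the rest), the sequence is periodic with period 6.
So t_{72} = t_{1 + ((72-1) mod 6)} = t_6 = 10.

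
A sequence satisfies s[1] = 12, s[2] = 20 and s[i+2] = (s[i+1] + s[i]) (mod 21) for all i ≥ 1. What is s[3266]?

20

Computing terms: s[1] = 12, s[2] = 20, s[3] = 11, s[4] = 10, s[5] = 0, s[6] = 10, s[7] = 10, s[8] = 20, s[9] = 9, s[10] = 8, s[11] = 17, s[12] = 4, s[13] = 0, s[14] = 4, s[15] = 4, s[16] = 8, s[17] = 12, s[18] = 20.
Since (s[17], s[18]) = (s[1], s[2]) = (12, 20) (two consecutive terms determine the rest), the sequence is periodic with period 16.
So s[3266] = s[1 + ((3266-1) mod 16)] = s[2] = 20.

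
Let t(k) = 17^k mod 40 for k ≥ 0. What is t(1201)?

Listing terms: t(0) = 1,  t(1) = 17,  t(2) = 9,  t(3) = 33,  t(4) = 1.
The sequence repeats with period 4.
So t(1201) = t(0 + ((1201-0) mod 4)) = t(1) = 17.

17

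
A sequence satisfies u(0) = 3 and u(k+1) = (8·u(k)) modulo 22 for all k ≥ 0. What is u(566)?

We have u(0) = 3, u(1) = 2, u(2) = 16, u(3) = 18, u(4) = 12, u(5) = 8, u(6) = 20, u(7) = 6, u(8) = 4, u(9) = 10, u(10) = 14, u(11) = 2.
Since u(11) = u(1) = 2, the sequence is eventually periodic: after a pre-period of length 1 it cycles with period 10.
For k ≥ 1, u(k) depends only on (k - 1) mod 10. (566 - 1) mod 10 = 5, so u(566) = u(6) = 20.

20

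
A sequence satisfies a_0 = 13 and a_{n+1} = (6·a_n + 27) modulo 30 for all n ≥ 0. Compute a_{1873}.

We have a_0 = 13, a_1 = 15, a_2 = 27, a_3 = 9, a_4 = 21, a_5 = 3, a_6 = 15.
Since a_6 = a_1 = 15, the sequence is eventually periodic: after a pre-period of length 1 it cycles with period 5.
For n ≥ 1, a_n depends only on (n - 1) mod 5. (1873 - 1) mod 5 = 2, so a_{1873} = a_3 = 9.

9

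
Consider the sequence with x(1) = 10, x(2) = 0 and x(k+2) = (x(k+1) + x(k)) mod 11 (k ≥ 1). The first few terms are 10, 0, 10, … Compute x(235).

9

We have x(1) = 10, x(2) = 0, x(3) = 10, x(4) = 10, x(5) = 9, x(6) = 8, x(7) = 6, x(8) = 3, x(9) = 9, x(10) = 1, x(11) = 10, x(12) = 0.
The sequence repeats with period 10.
So x(235) = x(1 + ((235-1) mod 10)) = x(5) = 9.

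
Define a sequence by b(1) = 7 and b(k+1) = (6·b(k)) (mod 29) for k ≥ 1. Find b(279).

Listing terms: b(1) = 7, b(2) = 13, b(3) = 20, b(4) = 4, b(5) = 24, b(6) = 28, b(7) = 23, b(8) = 22, b(9) = 16, b(10) = 9, b(11) = 25, b(12) = 5, b(13) = 1, b(14) = 6, b(15) = 7.
Since b(15) = b(1) = 7, the sequence is periodic with period 14.
(279 - 1) mod 14 = 12, so b(279) = b(13) = 1.

1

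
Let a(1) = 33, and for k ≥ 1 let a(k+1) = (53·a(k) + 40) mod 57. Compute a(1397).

51

Computing terms: a(1) = 33,  a(2) = 22,  a(3) = 9,  a(4) = 4,  a(5) = 24,  a(6) = 1,  a(7) = 36,  a(8) = 10,  a(9) = 0,  a(10) = 40,  a(11) = 51,  a(12) = 7,  a(13) = 12,  a(14) = 49,  a(15) = 15,  a(16) = 37,  a(17) = 6,  a(18) = 16,  a(19) = 33.
Since a(19) = a(1) = 33, the sequence is periodic with period 18.
(1397 - 1) mod 18 = 10, so a(1397) = a(11) = 51.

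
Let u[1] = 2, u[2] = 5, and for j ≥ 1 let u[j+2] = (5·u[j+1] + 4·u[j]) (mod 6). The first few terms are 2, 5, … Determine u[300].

We have u[1] = 2,  u[2] = 5,  u[3] = 3,  u[4] = 5,  u[5] = 1,  u[6] = 1,  u[7] = 3,  u[8] = 1,  u[9] = 5,  u[10] = 5,  u[11] = 3.
Since (u[10], u[11]) = (u[2], u[3]) = (5, 3) (two consecutive terms determine the rest), the sequence is eventually periodic: after a pre-period of length 1 it cycles with period 8.
For j ≥ 2, u[j] depends only on (j - 2) mod 8. (300 - 2) mod 8 = 2, so u[300] = u[4] = 5.

5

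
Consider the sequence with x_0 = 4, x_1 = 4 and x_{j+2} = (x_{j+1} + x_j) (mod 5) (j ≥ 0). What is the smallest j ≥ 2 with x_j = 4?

7

Computing terms: x_0 = 4; x_1 = 4; x_2 = 3; x_3 = 2; x_4 = 0; x_5 = 2; x_6 = 2; x_7 = 4; x_8 = 1; x_9 = 0; x_{10} = 1; x_{11} = 1; x_{12} = 2; x_{13} = 3; x_{14} = 0; x_{15} = 3; x_{16} = 3; x_{17} = 1; x_{18} = 4; x_{19} = 0; x_{20} = 4; x_{21} = 4.
Since (x_{20}, x_{21}) = (x_0, x_1) = (4, 4) (two consecutive terms determine the rest), the sequence is periodic with period 20.
The value 4 first appears (with j ≥ 2) at x_7.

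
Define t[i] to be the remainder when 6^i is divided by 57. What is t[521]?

Computing terms: t[0] = 1,  t[1] = 6,  t[2] = 36,  t[3] = 45,  t[4] = 42,  t[5] = 24,  t[6] = 30,  t[7] = 9,  t[8] = 54,  t[9] = 39,  t[10] = 6.
Since t[10] = t[1] = 6, the sequence is eventually periodic: after a pre-period of length 1 it cycles with period 9.
For i ≥ 1, t[i] depends only on (i - 1) mod 9. (521 - 1) mod 9 = 7, so t[521] = t[8] = 54.

54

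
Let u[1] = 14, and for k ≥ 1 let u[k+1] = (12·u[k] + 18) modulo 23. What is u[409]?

2

Computing terms: u[1] = 14; u[2] = 2; u[3] = 19; u[4] = 16; u[5] = 3; u[6] = 8; u[7] = 22; u[8] = 6; u[9] = 21; u[10] = 17; u[11] = 15; u[12] = 14.
Since u[12] = u[1] = 14, the sequence is periodic with period 11.
So u[409] = u[1 + ((409-1) mod 11)] = u[2] = 2.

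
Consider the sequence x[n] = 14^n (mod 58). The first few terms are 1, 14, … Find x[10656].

36

x[0] = 1; x[1] = 14; x[2] = 22; x[3] = 18; x[4] = 20; x[5] = 48; x[6] = 34; x[7] = 12; x[8] = 52; x[9] = 32; x[10] = 42; x[11] = 8; x[12] = 54; x[13] = 2; x[14] = 28; x[15] = 44; x[16] = 36; x[17] = 40; x[18] = 38; x[19] = 10; x[20] = 24; x[21] = 46; x[22] = 6; x[23] = 26; x[24] = 16; x[25] = 50; x[26] = 4; x[27] = 56; x[28] = 30; x[29] = 14.
Since x[29] = x[1] = 14, the sequence is eventually periodic: after a pre-period of length 1 it cycles with period 28.
For n ≥ 1, x[n] depends only on (n - 1) mod 28. (10656 - 1) mod 28 = 15, so x[10656] = x[16] = 36.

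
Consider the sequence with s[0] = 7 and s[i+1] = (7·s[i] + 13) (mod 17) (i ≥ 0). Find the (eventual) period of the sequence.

s[0] = 7,  s[1] = 11,  s[2] = 5,  s[3] = 14,  s[4] = 9,  s[5] = 8,  s[6] = 1,  s[7] = 3,  s[8] = 0,  s[9] = 13,  s[10] = 2,  s[11] = 10,  s[12] = 15,  s[13] = 16,  s[14] = 6,  s[15] = 4,  s[16] = 7.
The sequence repeats with period 16.

16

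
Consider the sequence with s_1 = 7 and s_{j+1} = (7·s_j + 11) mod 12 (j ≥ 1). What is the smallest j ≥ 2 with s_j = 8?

6

Listing terms: s_1 = 7; s_2 = 0; s_3 = 11; s_4 = 4; s_5 = 3; s_6 = 8; s_7 = 7.
The sequence repeats with period 6.
The value 8 first appears (with j ≥ 2) at s_6.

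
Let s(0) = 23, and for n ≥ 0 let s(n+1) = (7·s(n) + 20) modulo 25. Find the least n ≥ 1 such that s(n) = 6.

1

s(0) = 23; s(1) = 6; s(2) = 12; s(3) = 4; s(4) = 23.
Since s(4) = s(0) = 23, the sequence is periodic with period 4.
The value 6 first appears (with n ≥ 1) at s(1).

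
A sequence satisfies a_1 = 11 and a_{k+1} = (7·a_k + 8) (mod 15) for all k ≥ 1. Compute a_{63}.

3

We have a_1 = 11; a_2 = 10; a_3 = 3; a_4 = 14; a_5 = 1; a_6 = 0; a_7 = 8; a_8 = 4; a_9 = 6; a_{10} = 5; a_{11} = 13; a_{12} = 9; a_{13} = 11.
Since a_{13} = a_1 = 11, the sequence is periodic with period 12.
So a_{63} = a_{1 + ((63-1) mod 12)} = a_3 = 3.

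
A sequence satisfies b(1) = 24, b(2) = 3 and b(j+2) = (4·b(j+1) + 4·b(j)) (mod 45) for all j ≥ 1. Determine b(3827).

Computing terms: b(1) = 24, b(2) = 3, b(3) = 18, b(4) = 39, b(5) = 3, b(6) = 33, b(7) = 9, b(8) = 33, b(9) = 33, b(10) = 39, b(11) = 18, b(12) = 3, b(13) = 39, b(14) = 33, b(15) = 18, b(16) = 24, b(17) = 33, b(18) = 3, b(19) = 9, b(20) = 3, b(21) = 3, b(22) = 24, b(23) = 18, b(24) = 33, b(25) = 24, b(26) = 3.
Since (b(25), b(26)) = (b(1), b(2)) = (24, 3) (two consecutive terms determine the rest), the sequence is periodic with period 24.
(3827 - 1) mod 24 = 10, so b(3827) = b(11) = 18.

18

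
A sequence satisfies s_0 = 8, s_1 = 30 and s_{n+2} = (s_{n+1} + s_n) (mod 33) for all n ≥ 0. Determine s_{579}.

11

s_0 = 8, s_1 = 30, s_2 = 5, s_3 = 2, s_4 = 7, s_5 = 9, s_6 = 16, s_7 = 25, s_8 = 8, s_9 = 0, s_{10} = 8, s_{11} = 8, s_{12} = 16, s_{13} = 24, s_{14} = 7, s_{15} = 31, s_{16} = 5, s_{17} = 3, s_{18} = 8, s_{19} = 11, s_{20} = 19, s_{21} = 30, s_{22} = 16, s_{23} = 13, s_{24} = 29, s_{25} = 9, s_{26} = 5, s_{27} = 14, s_{28} = 19, s_{29} = 0, s_{30} = 19, s_{31} = 19, s_{32} = 5, s_{33} = 24, s_{34} = 29, s_{35} = 20, s_{36} = 16, s_{37} = 3, s_{38} = 19, s_{39} = 22, s_{40} = 8, s_{41} = 30.
Since (s_{40}, s_{41}) = (s_0, s_1) = (8, 30) (two consecutive terms determine the rest), the sequence is periodic with period 40.
So s_{579} = s_{0 + ((579-0) mod 40)} = s_{19} = 11.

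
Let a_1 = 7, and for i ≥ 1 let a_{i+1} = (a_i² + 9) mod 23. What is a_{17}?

a_1 = 7,  a_2 = 12,  a_3 = 15,  a_4 = 4,  a_5 = 2,  a_6 = 13,  a_7 = 17,  a_8 = 22,  a_9 = 10,  a_{10} = 17.
Since a_{10} = a_7 = 17, the sequence is eventually periodic: after a pre-period of length 6 it cycles with period 3.
For i ≥ 7, a_i depends only on (i - 7) mod 3. (17 - 7) mod 3 = 1, so a_{17} = a_8 = 22.

22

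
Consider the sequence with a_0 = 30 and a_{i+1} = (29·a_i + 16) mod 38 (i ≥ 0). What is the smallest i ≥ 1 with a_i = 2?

7

a_0 = 30,  a_1 = 12,  a_2 = 22,  a_3 = 8,  a_4 = 20,  a_5 = 26,  a_6 = 10,  a_7 = 2,  a_8 = 36,  a_9 = 34,  a_{10} = 14,  a_{11} = 4,  a_{12} = 18,  a_{13} = 6,  a_{14} = 0,  a_{15} = 16,  a_{16} = 24,  a_{17} = 28,  a_{18} = 30.
Since a_{18} = a_0 = 30, the sequence is periodic with period 18.
The value 2 first appears (with i ≥ 1) at a_7.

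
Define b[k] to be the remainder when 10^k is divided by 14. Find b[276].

We have b[1] = 10; b[2] = 2; b[3] = 6; b[4] = 4; b[5] = 12; b[6] = 8; b[7] = 10.
The sequence repeats with period 6.
So b[276] = b[1 + ((276-1) mod 6)] = b[6] = 8.

8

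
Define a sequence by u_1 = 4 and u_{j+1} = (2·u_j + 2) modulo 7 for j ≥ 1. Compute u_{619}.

Listing terms: u_1 = 4,  u_2 = 3,  u_3 = 1,  u_4 = 4.
Since u_4 = u_1 = 4, the sequence is periodic with period 3.
So u_{619} = u_{1 + ((619-1) mod 3)} = u_1 = 4.

4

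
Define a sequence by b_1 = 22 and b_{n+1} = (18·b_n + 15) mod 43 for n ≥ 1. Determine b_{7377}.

b_1 = 22; b_2 = 24; b_3 = 17; b_4 = 20; b_5 = 31; b_6 = 14; b_7 = 9; b_8 = 5; b_9 = 19; b_{10} = 13; b_{11} = 34; b_{12} = 25; b_{13} = 35; b_{14} = 0; b_{15} = 15; b_{16} = 27; b_{17} = 28; b_{18} = 3; b_{19} = 26; b_{20} = 10; b_{21} = 23; b_{22} = 42; b_{23} = 40; b_{24} = 4; b_{25} = 1; b_{26} = 33; b_{27} = 7; b_{28} = 12; b_{29} = 16; b_{30} = 2; b_{31} = 8; b_{32} = 30; b_{33} = 39; b_{34} = 29; b_{35} = 21; b_{36} = 6; b_{37} = 37; b_{38} = 36; b_{39} = 18; b_{40} = 38; b_{41} = 11; b_{42} = 41; b_{43} = 22.
The sequence repeats with period 42.
So b_{7377} = b_{1 + ((7377-1) mod 42)} = b_{27} = 7.

7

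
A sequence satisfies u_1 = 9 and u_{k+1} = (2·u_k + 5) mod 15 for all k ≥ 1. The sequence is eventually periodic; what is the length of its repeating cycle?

4

u_1 = 9,  u_2 = 8,  u_3 = 6,  u_4 = 2,  u_5 = 9.
Since u_5 = u_1 = 9, the sequence is periodic with period 4.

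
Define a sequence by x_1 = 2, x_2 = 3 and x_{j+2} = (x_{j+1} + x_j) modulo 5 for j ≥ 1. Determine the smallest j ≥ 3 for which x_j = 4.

Listing terms: x_1 = 2; x_2 = 3; x_3 = 0; x_4 = 3; x_5 = 3; x_6 = 1; x_7 = 4; x_8 = 0; x_9 = 4; x_{10} = 4; x_{11} = 3; x_{12} = 2; x_{13} = 0; x_{14} = 2; x_{15} = 2; x_{16} = 4; x_{17} = 1; x_{18} = 0; x_{19} = 1; x_{20} = 1; x_{21} = 2; x_{22} = 3.
Since (x_{21}, x_{22}) = (x_1, x_2) = (2, 3) (two consecutive terms determine the rest), the sequence is periodic with period 20.
The value 4 first appears (with j ≥ 3) at x_7.

7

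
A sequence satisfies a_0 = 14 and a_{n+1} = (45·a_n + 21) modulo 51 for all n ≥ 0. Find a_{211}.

24

We have a_0 = 14, a_1 = 39, a_2 = 42, a_3 = 24, a_4 = 30, a_5 = 45, a_6 = 6, a_7 = 36, a_8 = 9, a_9 = 18, a_{10} = 15, a_{11} = 33, a_{12} = 27, a_{13} = 12, a_{14} = 0, a_{15} = 21, a_{16} = 48, a_{17} = 39.
Since a_{17} = a_1 = 39, the sequence is eventually periodic: after a pre-period of length 1 it cycles with period 16.
For n ≥ 1, a_n depends only on (n - 1) mod 16. (211 - 1) mod 16 = 2, so a_{211} = a_3 = 24.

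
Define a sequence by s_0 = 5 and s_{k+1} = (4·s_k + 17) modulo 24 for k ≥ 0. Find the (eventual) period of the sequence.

s_0 = 5; s_1 = 13; s_2 = 21; s_3 = 5.
Since s_3 = s_0 = 5, the sequence is periodic with period 3.

3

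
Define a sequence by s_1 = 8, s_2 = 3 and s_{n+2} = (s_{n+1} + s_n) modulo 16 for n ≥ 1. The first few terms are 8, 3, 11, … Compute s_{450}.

15

Listing terms: s_1 = 8; s_2 = 3; s_3 = 11; s_4 = 14; s_5 = 9; s_6 = 7; s_7 = 0; s_8 = 7; s_9 = 7; s_{10} = 14; s_{11} = 5; s_{12} = 3; s_{13} = 8; s_{14} = 11; s_{15} = 3; s_{16} = 14; s_{17} = 1; s_{18} = 15; s_{19} = 0; s_{20} = 15; s_{21} = 15; s_{22} = 14; s_{23} = 13; s_{24} = 11; s_{25} = 8; s_{26} = 3.
The sequence repeats with period 24.
So s_{450} = s_{1 + ((450-1) mod 24)} = s_{18} = 15.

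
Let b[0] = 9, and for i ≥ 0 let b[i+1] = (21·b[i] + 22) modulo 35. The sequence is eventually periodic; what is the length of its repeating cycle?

5

b[0] = 9, b[1] = 1, b[2] = 8, b[3] = 15, b[4] = 22, b[5] = 29, b[6] = 1.
Since b[6] = b[1] = 1, the sequence is eventually periodic: after a pre-period of length 1 it cycles with period 5.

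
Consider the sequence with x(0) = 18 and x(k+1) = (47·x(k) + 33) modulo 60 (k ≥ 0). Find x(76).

18

We have x(0) = 18; x(1) = 39; x(2) = 6; x(3) = 15; x(4) = 18.
Since x(4) = x(0) = 18, the sequence is periodic with period 4.
(76 - 0) mod 4 = 0, so x(76) = x(0) = 18.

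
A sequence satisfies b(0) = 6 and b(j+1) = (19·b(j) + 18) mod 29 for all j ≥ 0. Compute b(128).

24

Listing terms: b(0) = 6, b(1) = 16, b(2) = 3, b(3) = 17, b(4) = 22, b(5) = 1, b(6) = 8, b(7) = 25, b(8) = 0, b(9) = 18, b(10) = 12, b(11) = 14, b(12) = 23, b(13) = 20, b(14) = 21, b(15) = 11, b(16) = 24, b(17) = 10, b(18) = 5, b(19) = 26, b(20) = 19, b(21) = 2, b(22) = 27, b(23) = 9, b(24) = 15, b(25) = 13, b(26) = 4, b(27) = 7, b(28) = 6.
The sequence repeats with period 28.
So b(128) = b(0 + ((128-0) mod 28)) = b(16) = 24.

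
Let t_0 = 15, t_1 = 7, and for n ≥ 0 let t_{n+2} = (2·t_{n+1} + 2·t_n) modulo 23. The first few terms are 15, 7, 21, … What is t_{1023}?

12

Listing terms: t_0 = 15, t_1 = 7, t_2 = 21, t_3 = 10, t_4 = 16, t_5 = 6, t_6 = 21, t_7 = 8, t_8 = 12, t_9 = 17, t_{10} = 12, t_{11} = 12, t_{12} = 2, t_{13} = 5, t_{14} = 14, t_{15} = 15, t_{16} = 12, t_{17} = 8, t_{18} = 17, t_{19} = 4, t_{20} = 19, t_{21} = 0, t_{22} = 15, t_{23} = 7.
Since (t_{22}, t_{23}) = (t_0, t_1) = (15, 7) (two consecutive terms determine the rest), the sequence is periodic with period 22.
So t_{1023} = t_{0 + ((1023-0) mod 22)} = t_{11} = 12.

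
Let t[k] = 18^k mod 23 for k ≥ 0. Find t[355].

13

t[0] = 1, t[1] = 18, t[2] = 2, t[3] = 13, t[4] = 4, t[5] = 3, t[6] = 8, t[7] = 6, t[8] = 16, t[9] = 12, t[10] = 9, t[11] = 1.
The sequence repeats with period 11.
So t[355] = t[0 + ((355-0) mod 11)] = t[3] = 13.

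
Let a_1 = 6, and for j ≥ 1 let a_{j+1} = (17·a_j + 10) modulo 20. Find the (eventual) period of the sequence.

a_1 = 6, a_2 = 12, a_3 = 14, a_4 = 8, a_5 = 6.
The sequence repeats with period 4.

4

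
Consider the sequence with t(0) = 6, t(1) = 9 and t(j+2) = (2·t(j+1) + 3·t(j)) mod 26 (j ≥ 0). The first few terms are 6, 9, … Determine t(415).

9

Listing terms: t(0) = 6; t(1) = 9; t(2) = 10; t(3) = 21; t(4) = 20; t(5) = 25; t(6) = 6; t(7) = 9.
The sequence repeats with period 6.
(415 - 0) mod 6 = 1, so t(415) = t(1) = 9.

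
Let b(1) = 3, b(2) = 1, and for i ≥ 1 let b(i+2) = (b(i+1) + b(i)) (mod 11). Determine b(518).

4

We have b(1) = 3, b(2) = 1, b(3) = 4, b(4) = 5, b(5) = 9, b(6) = 3, b(7) = 1.
Since (b(6), b(7)) = (b(1), b(2)) = (3, 1) (two consecutive terms determine the rest), the sequence is periodic with period 5.
(518 - 1) mod 5 = 2, so b(518) = b(3) = 4.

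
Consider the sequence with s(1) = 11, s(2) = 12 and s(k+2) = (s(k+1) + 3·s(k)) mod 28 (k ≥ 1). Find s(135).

25

Computing terms: s(1) = 11,  s(2) = 12,  s(3) = 17,  s(4) = 25,  s(5) = 20,  s(6) = 11,  s(7) = 15,  s(8) = 20,  s(9) = 9,  s(10) = 13,  s(11) = 12,  s(12) = 23,  s(13) = 3,  s(14) = 16,  s(15) = 25,  s(16) = 17,  s(17) = 8,  s(18) = 3,  s(19) = 27,  s(20) = 8,  s(21) = 5,  s(22) = 1,  s(23) = 16,  s(24) = 19,  s(25) = 11,  s(26) = 12.
The sequence repeats with period 24.
(135 - 1) mod 24 = 14, so s(135) = s(15) = 25.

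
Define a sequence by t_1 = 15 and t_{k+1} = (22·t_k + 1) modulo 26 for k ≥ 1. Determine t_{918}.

3

We have t_1 = 15; t_2 = 19; t_3 = 3; t_4 = 15.
Since t_4 = t_1 = 15, the sequence is periodic with period 3.
So t_{918} = t_{1 + ((918-1) mod 3)} = t_3 = 3.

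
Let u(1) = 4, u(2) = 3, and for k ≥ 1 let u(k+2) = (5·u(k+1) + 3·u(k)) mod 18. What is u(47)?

Listing terms: u(1) = 4; u(2) = 3; u(3) = 9; u(4) = 0; u(5) = 9; u(6) = 9; u(7) = 0.
Since (u(6), u(7)) = (u(3), u(4)) = (9, 0) (two consecutive terms determine the rest), the sequence is eventually periodic: after a pre-period of length 2 it cycles with period 3.
For k ≥ 3, u(k) depends only on (k - 3) mod 3. (47 - 3) mod 3 = 2, so u(47) = u(5) = 9.

9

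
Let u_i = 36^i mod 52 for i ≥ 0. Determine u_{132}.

We have u_0 = 1; u_1 = 36; u_2 = 48; u_3 = 12; u_4 = 16; u_5 = 4; u_6 = 40; u_7 = 36.
Since u_7 = u_1 = 36, the sequence is eventually periodic: after a pre-period of length 1 it cycles with period 6.
For i ≥ 1, u_i depends only on (i - 1) mod 6. (132 - 1) mod 6 = 5, so u_{132} = u_6 = 40.

40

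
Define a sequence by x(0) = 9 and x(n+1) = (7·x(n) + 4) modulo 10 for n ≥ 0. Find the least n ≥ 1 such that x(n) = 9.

Listing terms: x(0) = 9; x(1) = 7; x(2) = 3; x(3) = 5; x(4) = 9.
The sequence repeats with period 4.
The value 9 next appears (with n ≥ 1) at x(4).

4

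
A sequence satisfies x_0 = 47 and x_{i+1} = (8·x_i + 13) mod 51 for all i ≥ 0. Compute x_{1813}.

Computing terms: x_0 = 47, x_1 = 32, x_2 = 14, x_3 = 23, x_4 = 44, x_5 = 8, x_6 = 26, x_7 = 17, x_8 = 47.
The sequence repeats with period 8.
So x_{1813} = x_{0 + ((1813-0) mod 8)} = x_5 = 8.

8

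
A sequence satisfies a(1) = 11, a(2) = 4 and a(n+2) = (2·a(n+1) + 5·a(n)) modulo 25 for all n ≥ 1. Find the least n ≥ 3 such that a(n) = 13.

Listing terms: a(1) = 11, a(2) = 4, a(3) = 13, a(4) = 21, a(5) = 7, a(6) = 19, a(7) = 23, a(8) = 16, a(9) = 22, a(10) = 24, a(11) = 8, a(12) = 11, a(13) = 12, a(14) = 4, a(15) = 18, a(16) = 6, a(17) = 2, a(18) = 9, a(19) = 3, a(20) = 1, a(21) = 17, a(22) = 14, a(23) = 13, a(24) = 21.
Since (a(23), a(24)) = (a(3), a(4)) = (13, 21) (two consecutive terms determine the rest), the sequence is eventually periodic: after a pre-period of length 2 it cycles with period 20.
The value 13 first appears (with n ≥ 3) at a(3).

3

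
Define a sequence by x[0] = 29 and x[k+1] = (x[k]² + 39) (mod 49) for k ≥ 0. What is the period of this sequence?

4

x[0] = 29, x[1] = 47, x[2] = 43, x[3] = 26, x[4] = 29.
Since x[4] = x[0] = 29, the sequence is periodic with period 4.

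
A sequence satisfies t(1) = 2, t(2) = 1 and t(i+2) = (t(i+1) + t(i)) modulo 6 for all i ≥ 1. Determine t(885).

t(1) = 2,  t(2) = 1,  t(3) = 3,  t(4) = 4,  t(5) = 1,  t(6) = 5,  t(7) = 0,  t(8) = 5,  t(9) = 5,  t(10) = 4,  t(11) = 3,  t(12) = 1,  t(13) = 4,  t(14) = 5,  t(15) = 3,  t(16) = 2,  t(17) = 5,  t(18) = 1,  t(19) = 0,  t(20) = 1,  t(21) = 1,  t(22) = 2,  t(23) = 3,  t(24) = 5,  t(25) = 2,  t(26) = 1.
Since (t(25), t(26)) = (t(1), t(2)) = (2, 1) (two consecutive terms determine the rest), the sequence is periodic with period 24.
So t(885) = t(1 + ((885-1) mod 24)) = t(21) = 1.

1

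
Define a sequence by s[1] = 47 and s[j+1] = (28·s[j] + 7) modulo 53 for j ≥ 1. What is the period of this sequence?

Computing terms: s[1] = 47, s[2] = 51, s[3] = 4, s[4] = 13, s[5] = 0, s[6] = 7, s[7] = 44, s[8] = 20, s[9] = 37, s[10] = 36, s[11] = 8, s[12] = 19, s[13] = 9, s[14] = 47.
The sequence repeats with period 13.

13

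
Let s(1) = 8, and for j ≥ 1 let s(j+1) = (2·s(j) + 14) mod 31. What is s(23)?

Listing terms: s(1) = 8; s(2) = 30; s(3) = 12; s(4) = 7; s(5) = 28; s(6) = 8.
The sequence repeats with period 5.
So s(23) = s(1 + ((23-1) mod 5)) = s(3) = 12.

12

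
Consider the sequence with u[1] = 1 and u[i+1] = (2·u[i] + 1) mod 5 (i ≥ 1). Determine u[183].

u[1] = 1,  u[2] = 3,  u[3] = 2,  u[4] = 0,  u[5] = 1.
The sequence repeats with period 4.
So u[183] = u[1 + ((183-1) mod 4)] = u[3] = 2.

2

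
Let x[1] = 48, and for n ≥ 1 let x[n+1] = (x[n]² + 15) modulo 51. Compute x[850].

Computing terms: x[1] = 48,  x[2] = 24,  x[3] = 30,  x[4] = 48.
The sequence repeats with period 3.
So x[850] = x[1 + ((850-1) mod 3)] = x[1] = 48.

48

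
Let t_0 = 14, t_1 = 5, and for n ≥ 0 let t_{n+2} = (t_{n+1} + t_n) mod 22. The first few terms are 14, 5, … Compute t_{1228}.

1

We have t_0 = 14,  t_1 = 5,  t_2 = 19,  t_3 = 2,  t_4 = 21,  t_5 = 1,  t_6 = 0,  t_7 = 1,  t_8 = 1,  t_9 = 2,  t_{10} = 3,  t_{11} = 5,  t_{12} = 8,  t_{13} = 13,  t_{14} = 21,  t_{15} = 12,  t_{16} = 11,  t_{17} = 1,  t_{18} = 12,  t_{19} = 13,  t_{20} = 3,  t_{21} = 16,  t_{22} = 19,  t_{23} = 13,  t_{24} = 10,  t_{25} = 1,  t_{26} = 11,  t_{27} = 12,  t_{28} = 1,  t_{29} = 13,  t_{30} = 14,  t_{31} = 5.
Since (t_{30}, t_{31}) = (t_0, t_1) = (14, 5) (two consecutive terms determine the rest), the sequence is periodic with period 30.
(1228 - 0) mod 30 = 28, so t_{1228} = t_{28} = 1.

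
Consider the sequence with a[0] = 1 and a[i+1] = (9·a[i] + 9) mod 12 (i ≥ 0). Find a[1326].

We have a[0] = 1,  a[1] = 6,  a[2] = 3,  a[3] = 0,  a[4] = 9,  a[5] = 6.
Since a[5] = a[1] = 6, the sequence is eventually periodic: after a pre-period of length 1 it cycles with period 4.
For i ≥ 1, a[i] depends only on (i - 1) mod 4. (1326 - 1) mod 4 = 1, so a[1326] = a[2] = 3.

3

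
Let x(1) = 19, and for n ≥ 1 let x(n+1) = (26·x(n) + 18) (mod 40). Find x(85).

Listing terms: x(1) = 19,  x(2) = 32,  x(3) = 10,  x(4) = 38,  x(5) = 6,  x(6) = 14,  x(7) = 22,  x(8) = 30,  x(9) = 38.
Since x(9) = x(4) = 38, the sequence is eventually periodic: after a pre-period of length 3 it cycles with period 5.
For n ≥ 4, x(n) depends only on (n - 4) mod 5. (85 - 4) mod 5 = 1, so x(85) = x(5) = 6.

6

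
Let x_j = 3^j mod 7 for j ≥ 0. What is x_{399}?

x_0 = 1,  x_1 = 3,  x_2 = 2,  x_3 = 6,  x_4 = 4,  x_5 = 5,  x_6 = 1.
The sequence repeats with period 6.
(399 - 0) mod 6 = 3, so x_{399} = x_3 = 6.

6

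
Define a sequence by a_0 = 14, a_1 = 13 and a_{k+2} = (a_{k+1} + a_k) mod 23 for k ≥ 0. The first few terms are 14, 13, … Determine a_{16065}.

Computing terms: a_0 = 14; a_1 = 13; a_2 = 4; a_3 = 17; a_4 = 21; a_5 = 15; a_6 = 13; a_7 = 5; a_8 = 18; a_9 = 0; a_{10} = 18; a_{11} = 18; a_{12} = 13; a_{13} = 8; a_{14} = 21; a_{15} = 6; a_{16} = 4; a_{17} = 10; a_{18} = 14; a_{19} = 1; a_{20} = 15; a_{21} = 16; a_{22} = 8; a_{23} = 1; a_{24} = 9; a_{25} = 10; a_{26} = 19; a_{27} = 6; a_{28} = 2; a_{29} = 8; a_{30} = 10; a_{31} = 18; a_{32} = 5; a_{33} = 0; a_{34} = 5; a_{35} = 5; a_{36} = 10; a_{37} = 15; a_{38} = 2; a_{39} = 17; a_{40} = 19; a_{41} = 13; a_{42} = 9; a_{43} = 22; a_{44} = 8; a_{45} = 7; a_{46} = 15; a_{47} = 22; a_{48} = 14; a_{49} = 13.
Since (a_{48}, a_{49}) = (a_0, a_1) = (14, 13) (two consecutive terms determine the rest), the sequence is periodic with period 48.
(16065 - 0) mod 48 = 33, so a_{16065} = a_{33} = 0.

0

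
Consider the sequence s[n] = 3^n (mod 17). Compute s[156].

Listing terms: s[0] = 1; s[1] = 3; s[2] = 9; s[3] = 10; s[4] = 13; s[5] = 5; s[6] = 15; s[7] = 11; s[8] = 16; s[9] = 14; s[10] = 8; s[11] = 7; s[12] = 4; s[13] = 12; s[14] = 2; s[15] = 6; s[16] = 1.
The sequence repeats with period 16.
So s[156] = s[0 + ((156-0) mod 16)] = s[12] = 4.

4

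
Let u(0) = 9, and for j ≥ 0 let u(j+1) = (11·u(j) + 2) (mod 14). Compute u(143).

u(0) = 9; u(1) = 3; u(2) = 7; u(3) = 9.
Since u(3) = u(0) = 9, the sequence is periodic with period 3.
(143 - 0) mod 3 = 2, so u(143) = u(2) = 7.

7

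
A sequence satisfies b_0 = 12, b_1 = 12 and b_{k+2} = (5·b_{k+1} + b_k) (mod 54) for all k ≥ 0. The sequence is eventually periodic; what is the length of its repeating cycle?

8

We have b_0 = 12, b_1 = 12, b_2 = 18, b_3 = 48, b_4 = 42, b_5 = 42, b_6 = 36, b_7 = 6, b_8 = 12, b_9 = 12.
Since (b_8, b_9) = (b_0, b_1) = (12, 12) (two consecutive terms determine the rest), the sequence is periodic with period 8.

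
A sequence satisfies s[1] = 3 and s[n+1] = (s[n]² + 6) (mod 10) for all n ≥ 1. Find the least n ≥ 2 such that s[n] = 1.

Listing terms: s[1] = 3; s[2] = 5; s[3] = 1; s[4] = 7; s[5] = 5.
Since s[5] = s[2] = 5, the sequence is eventually periodic: after a pre-period of length 1 it cycles with period 3.
The value 1 first appears (with n ≥ 2) at s[3].

3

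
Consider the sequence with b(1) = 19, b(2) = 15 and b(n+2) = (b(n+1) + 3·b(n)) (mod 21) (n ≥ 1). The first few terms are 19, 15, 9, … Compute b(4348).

b(1) = 19,  b(2) = 15,  b(3) = 9,  b(4) = 12,  b(5) = 18,  b(6) = 12,  b(7) = 3,  b(8) = 18,  b(9) = 6,  b(10) = 18,  b(11) = 15,  b(12) = 6,  b(13) = 9,  b(14) = 6,  b(15) = 12,  b(16) = 9,  b(17) = 3,  b(18) = 9,  b(19) = 18,  b(20) = 3,  b(21) = 15,  b(22) = 3,  b(23) = 6,  b(24) = 15,  b(25) = 12,  b(26) = 15,  b(27) = 9.
Since (b(26), b(27)) = (b(2), b(3)) = (15, 9) (two consecutive terms determine the rest), the sequence is eventually periodic: after a pre-period of length 1 it cycles with period 24.
For n ≥ 2, b(n) depends only on (n - 2) mod 24. (4348 - 2) mod 24 = 2, so b(4348) = b(4) = 12.

12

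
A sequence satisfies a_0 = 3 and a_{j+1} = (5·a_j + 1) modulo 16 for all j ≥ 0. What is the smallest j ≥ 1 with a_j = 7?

Computing terms: a_0 = 3,  a_1 = 0,  a_2 = 1,  a_3 = 6,  a_4 = 15,  a_5 = 12,  a_6 = 13,  a_7 = 2,  a_8 = 11,  a_9 = 8,  a_{10} = 9,  a_{11} = 14,  a_{12} = 7,  a_{13} = 4,  a_{14} = 5,  a_{15} = 10,  a_{16} = 3.
The sequence repeats with period 16.
The value 7 first appears (with j ≥ 1) at a_{12}.

12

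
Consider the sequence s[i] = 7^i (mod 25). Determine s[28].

We have s[0] = 1; s[1] = 7; s[2] = 24; s[3] = 18; s[4] = 1.
Since s[4] = s[0] = 1, the sequence is periodic with period 4.
(28 - 0) mod 4 = 0, so s[28] = s[0] = 1.

1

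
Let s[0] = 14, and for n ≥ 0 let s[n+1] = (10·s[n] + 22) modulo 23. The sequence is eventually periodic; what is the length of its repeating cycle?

Listing terms: s[0] = 14, s[1] = 1, s[2] = 9, s[3] = 20, s[4] = 15, s[5] = 11, s[6] = 17, s[7] = 8, s[8] = 10, s[9] = 7, s[10] = 0, s[11] = 22, s[12] = 12, s[13] = 4, s[14] = 16, s[15] = 21, s[16] = 2, s[17] = 19, s[18] = 5, s[19] = 3, s[20] = 6, s[21] = 13, s[22] = 14.
Since s[22] = s[0] = 14, the sequence is periodic with period 22.

22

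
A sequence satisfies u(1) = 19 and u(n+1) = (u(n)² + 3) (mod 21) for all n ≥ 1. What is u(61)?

19

u(1) = 19, u(2) = 7, u(3) = 10, u(4) = 19.
Since u(4) = u(1) = 19, the sequence is periodic with period 3.
So u(61) = u(1 + ((61-1) mod 3)) = u(1) = 19.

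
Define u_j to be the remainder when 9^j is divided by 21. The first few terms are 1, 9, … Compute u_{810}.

We have u_0 = 1,  u_1 = 9,  u_2 = 18,  u_3 = 15,  u_4 = 9.
Since u_4 = u_1 = 9, the sequence is eventually periodic: after a pre-period of length 1 it cycles with period 3.
For j ≥ 1, u_j depends only on (j - 1) mod 3. (810 - 1) mod 3 = 2, so u_{810} = u_3 = 15.

15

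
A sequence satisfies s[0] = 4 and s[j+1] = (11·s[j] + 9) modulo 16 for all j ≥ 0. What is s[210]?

Listing terms: s[0] = 4,  s[1] = 5,  s[2] = 0,  s[3] = 9,  s[4] = 12,  s[5] = 13,  s[6] = 8,  s[7] = 1,  s[8] = 4.
The sequence repeats with period 8.
(210 - 0) mod 8 = 2, so s[210] = s[2] = 0.

0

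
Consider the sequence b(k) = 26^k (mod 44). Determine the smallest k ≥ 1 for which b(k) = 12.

5

b(0) = 1,  b(1) = 26,  b(2) = 16,  b(3) = 20,  b(4) = 36,  b(5) = 12,  b(6) = 4,  b(7) = 16.
Since b(7) = b(2) = 16, the sequence is eventually periodic: after a pre-period of length 2 it cycles with period 5.
The value 12 first appears (with k ≥ 1) at b(5).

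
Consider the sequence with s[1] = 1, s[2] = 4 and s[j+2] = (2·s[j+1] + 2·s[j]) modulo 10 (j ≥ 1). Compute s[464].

Computing terms: s[1] = 1, s[2] = 4, s[3] = 0, s[4] = 8, s[5] = 6, s[6] = 8, s[7] = 8, s[8] = 2, s[9] = 0, s[10] = 4, s[11] = 8, s[12] = 4, s[13] = 4, s[14] = 6, s[15] = 0, s[16] = 2, s[17] = 4, s[18] = 2, s[19] = 2, s[20] = 8, s[21] = 0, s[22] = 6, s[23] = 2, s[24] = 6, s[25] = 6, s[26] = 4, s[27] = 0.
Since (s[26], s[27]) = (s[2], s[3]) = (4, 0) (two consecutive terms determine the rest), the sequence is eventually periodic: after a pre-period of length 1 it cycles with period 24.
For j ≥ 2, s[j] depends only on (j - 2) mod 24. (464 - 2) mod 24 = 6, so s[464] = s[8] = 2.

2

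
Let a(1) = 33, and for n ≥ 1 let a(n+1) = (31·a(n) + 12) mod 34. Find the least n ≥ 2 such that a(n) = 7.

9

We have a(1) = 33,  a(2) = 15,  a(3) = 1,  a(4) = 9,  a(5) = 19,  a(6) = 23,  a(7) = 11,  a(8) = 13,  a(9) = 7,  a(10) = 25,  a(11) = 5,  a(12) = 31,  a(13) = 21,  a(14) = 17,  a(15) = 29,  a(16) = 27,  a(17) = 33.
Since a(17) = a(1) = 33, the sequence is periodic with period 16.
The value 7 first appears (with n ≥ 2) at a(9).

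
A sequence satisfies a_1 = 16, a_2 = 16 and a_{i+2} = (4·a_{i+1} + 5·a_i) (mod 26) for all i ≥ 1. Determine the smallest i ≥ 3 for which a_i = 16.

5

We have a_1 = 16; a_2 = 16; a_3 = 14; a_4 = 6; a_5 = 16; a_6 = 16.
The sequence repeats with period 4.
The value 16 next appears (with i ≥ 3) at a_5.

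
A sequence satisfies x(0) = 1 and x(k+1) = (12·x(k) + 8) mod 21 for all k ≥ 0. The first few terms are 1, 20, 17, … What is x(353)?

14

x(0) = 1, x(1) = 20, x(2) = 17, x(3) = 2, x(4) = 11, x(5) = 14, x(6) = 8, x(7) = 20.
Since x(7) = x(1) = 20, the sequence is eventually periodic: after a pre-period of length 1 it cycles with period 6.
For k ≥ 1, x(k) depends only on (k - 1) mod 6. (353 - 1) mod 6 = 4, so x(353) = x(5) = 14.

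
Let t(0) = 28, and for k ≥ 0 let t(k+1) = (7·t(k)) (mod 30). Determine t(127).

4

We have t(0) = 28, t(1) = 16, t(2) = 22, t(3) = 4, t(4) = 28.
The sequence repeats with period 4.
So t(127) = t(0 + ((127-0) mod 4)) = t(3) = 4.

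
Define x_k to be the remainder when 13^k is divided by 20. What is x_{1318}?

9

Computing terms: x_0 = 1, x_1 = 13, x_2 = 9, x_3 = 17, x_4 = 1.
The sequence repeats with period 4.
(1318 - 0) mod 4 = 2, so x_{1318} = x_2 = 9.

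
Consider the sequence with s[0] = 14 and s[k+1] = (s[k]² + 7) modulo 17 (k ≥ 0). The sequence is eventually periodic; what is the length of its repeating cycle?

3

We have s[0] = 14, s[1] = 16, s[2] = 8, s[3] = 3, s[4] = 16.
Since s[4] = s[1] = 16, the sequence is eventually periodic: after a pre-period of length 1 it cycles with period 3.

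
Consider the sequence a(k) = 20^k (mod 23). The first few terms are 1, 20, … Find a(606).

3

a(0) = 1; a(1) = 20; a(2) = 9; a(3) = 19; a(4) = 12; a(5) = 10; a(6) = 16; a(7) = 21; a(8) = 6; a(9) = 5; a(10) = 8; a(11) = 22; a(12) = 3; a(13) = 14; a(14) = 4; a(15) = 11; a(16) = 13; a(17) = 7; a(18) = 2; a(19) = 17; a(20) = 18; a(21) = 15; a(22) = 1.
Since a(22) = a(0) = 1, the sequence is periodic with period 22.
(606 - 0) mod 22 = 12, so a(606) = a(12) = 3.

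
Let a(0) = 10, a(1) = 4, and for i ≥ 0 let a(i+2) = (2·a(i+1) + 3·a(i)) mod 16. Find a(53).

12

We have a(0) = 10; a(1) = 4; a(2) = 6; a(3) = 8; a(4) = 2; a(5) = 12; a(6) = 14; a(7) = 0; a(8) = 10; a(9) = 4.
The sequence repeats with period 8.
So a(53) = a(0 + ((53-0) mod 8)) = a(5) = 12.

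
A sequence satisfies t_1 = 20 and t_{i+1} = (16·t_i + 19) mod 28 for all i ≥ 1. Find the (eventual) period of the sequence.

t_1 = 20,  t_2 = 3,  t_3 = 11,  t_4 = 27,  t_5 = 3.
Since t_5 = t_2 = 3, the sequence is eventually periodic: after a pre-period of length 1 it cycles with period 3.

3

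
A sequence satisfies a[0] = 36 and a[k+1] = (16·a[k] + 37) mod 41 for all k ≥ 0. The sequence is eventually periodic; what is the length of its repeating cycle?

Computing terms: a[0] = 36; a[1] = 39; a[2] = 5; a[3] = 35; a[4] = 23; a[5] = 36.
Since a[5] = a[0] = 36, the sequence is periodic with period 5.

5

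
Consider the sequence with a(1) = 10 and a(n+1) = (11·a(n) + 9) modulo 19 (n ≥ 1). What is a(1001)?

5

We have a(1) = 10; a(2) = 5; a(3) = 7; a(4) = 10.
Since a(4) = a(1) = 10, the sequence is periodic with period 3.
So a(1001) = a(1 + ((1001-1) mod 3)) = a(2) = 5.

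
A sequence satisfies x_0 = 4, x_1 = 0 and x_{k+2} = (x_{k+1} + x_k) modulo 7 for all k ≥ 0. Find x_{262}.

6

x_0 = 4; x_1 = 0; x_2 = 4; x_3 = 4; x_4 = 1; x_5 = 5; x_6 = 6; x_7 = 4; x_8 = 3; x_9 = 0; x_{10} = 3; x_{11} = 3; x_{12} = 6; x_{13} = 2; x_{14} = 1; x_{15} = 3; x_{16} = 4; x_{17} = 0.
Since (x_{16}, x_{17}) = (x_0, x_1) = (4, 0) (two consecutive terms determine the rest), the sequence is periodic with period 16.
(262 - 0) mod 16 = 6, so x_{262} = x_6 = 6.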